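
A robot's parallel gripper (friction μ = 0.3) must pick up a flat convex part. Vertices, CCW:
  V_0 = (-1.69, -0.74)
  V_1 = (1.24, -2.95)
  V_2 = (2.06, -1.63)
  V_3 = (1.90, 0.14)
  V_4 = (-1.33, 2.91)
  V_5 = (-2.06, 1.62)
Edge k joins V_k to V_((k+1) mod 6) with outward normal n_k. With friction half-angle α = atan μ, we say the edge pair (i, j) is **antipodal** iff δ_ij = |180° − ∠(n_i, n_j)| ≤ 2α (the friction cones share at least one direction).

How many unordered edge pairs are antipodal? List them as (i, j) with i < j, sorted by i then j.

α = atan 0.3 = 16.70°;  2α = 33.40°
n_0 = (-0.6022, -0.7984)
n_1 = (+0.8494, -0.5277)
n_2 = (+0.9959, +0.0900)
n_3 = (+0.6510, +0.7591)
n_4 = (-0.8703, +0.4925)
n_5 = (-0.9879, -0.1549)
  (0,1): δ = 84.82°  ·
  (0,2): δ = 47.81°  ·
  (0,3): δ = 3.59°  ✓
  (0,4): δ = 97.52°  ·
  (0,5): δ = 135.94°  ·
  (1,2): δ = 142.99°  ·
  (1,3): δ = 98.77°  ·
  (1,4): δ = 2.34°  ✓
  (1,5): δ = 40.76°  ·
  (2,3): δ = 135.78°  ·
  (2,4): δ = 34.67°  ·
  (2,5): δ = 3.75°  ✓
  (3,4): δ = 78.89°  ·
  (3,5): δ = 40.47°  ·
  (4,5): δ = 141.58°  ·
antipodal pairs: 3

count = 3; pairs: (0,3), (1,4), (2,5)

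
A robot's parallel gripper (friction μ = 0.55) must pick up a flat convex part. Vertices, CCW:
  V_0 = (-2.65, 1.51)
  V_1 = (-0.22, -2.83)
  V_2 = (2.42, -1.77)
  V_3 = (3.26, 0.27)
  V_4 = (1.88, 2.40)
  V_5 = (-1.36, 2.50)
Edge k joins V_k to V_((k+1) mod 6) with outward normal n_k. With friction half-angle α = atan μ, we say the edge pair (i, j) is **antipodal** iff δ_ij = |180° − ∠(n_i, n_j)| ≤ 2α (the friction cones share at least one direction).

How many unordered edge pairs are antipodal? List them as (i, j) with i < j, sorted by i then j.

count = 5; pairs: (0,2), (0,3), (1,4), (1,5), (2,5)

α = atan 0.55 = 28.81°;  2α = 57.62°
n_0 = (-0.8725, -0.4885)
n_1 = (+0.3726, -0.9280)
n_2 = (+0.9247, -0.3807)
n_3 = (+0.8393, +0.5437)
n_4 = (+0.0308, +0.9995)
n_5 = (-0.6088, +0.7933)
  (0,1): δ = 97.37°  ·
  (0,2): δ = 51.62°  ✓
  (0,3): δ = 3.69°  ✓
  (0,4): δ = 58.99°  ·
  (0,5): δ = 98.26°  ·
  (1,2): δ = 134.26°  ·
  (1,3): δ = 78.94°  ·
  (1,4): δ = 23.64°  ✓
  (1,5): δ = 15.63°  ✓
  (2,3): δ = 124.68°  ·
  (2,4): δ = 69.39°  ·
  (2,5): δ = 30.12°  ✓
  (3,4): δ = 124.71°  ·
  (3,5): δ = 85.43°  ·
  (4,5): δ = 140.73°  ·
antipodal pairs: 5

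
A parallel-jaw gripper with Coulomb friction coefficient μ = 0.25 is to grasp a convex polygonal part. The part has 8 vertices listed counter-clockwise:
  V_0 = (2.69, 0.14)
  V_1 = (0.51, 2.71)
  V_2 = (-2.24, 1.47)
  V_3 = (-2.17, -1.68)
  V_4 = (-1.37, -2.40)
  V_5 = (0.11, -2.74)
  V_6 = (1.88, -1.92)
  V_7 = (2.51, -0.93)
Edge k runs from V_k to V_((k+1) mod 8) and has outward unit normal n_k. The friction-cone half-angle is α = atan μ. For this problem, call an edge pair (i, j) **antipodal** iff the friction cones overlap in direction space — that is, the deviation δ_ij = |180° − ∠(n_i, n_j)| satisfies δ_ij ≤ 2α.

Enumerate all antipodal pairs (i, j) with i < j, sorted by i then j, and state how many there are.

α = atan 0.25 = 14.04°;  2α = 28.07°
n_0 = (+0.7626, +0.6469)
n_1 = (-0.4111, +0.9116)
n_2 = (-0.9998, -0.0222)
n_3 = (-0.6690, -0.7433)
n_4 = (-0.2239, -0.9746)
n_5 = (+0.4204, -0.9074)
n_6 = (+0.8437, -0.5369)
n_7 = (+0.9861, -0.1659)
  (0,1): δ = 106.04°  ·
  (0,2): δ = 39.03°  ·
  (0,3): δ = 7.71°  ✓
  (0,4): δ = 36.76°  ·
  (0,5): δ = 74.55°  ·
  (0,6): δ = 107.22°  ·
  (0,7): δ = 130.14°  ·
  (1,2): δ = 113.00°  ·
  (1,3): δ = 66.26°  ·
  (1,4): δ = 37.21°  ·
  (1,5): δ = 0.59°  ✓
  (1,6): δ = 33.26°  ·
  (1,7): δ = 56.18°  ·
  (2,3): δ = 133.26°  ·
  (2,4): δ = 104.21°  ·
  (2,5): δ = 66.42°  ·
  (2,6): δ = 33.74°  ·
  (2,7): δ = 10.82°  ✓
  (3,4): δ = 150.95°  ·
  (3,5): δ = 113.16°  ·
  (3,6): δ = 80.48°  ·
  (3,7): δ = 57.56°  ·
  (4,5): δ = 142.20°  ·
  (4,6): δ = 109.53°  ·
  (4,7): δ = 86.61°  ·
  (5,6): δ = 147.33°  ·
  (5,7): δ = 124.41°  ·
  (6,7): δ = 157.08°  ·
antipodal pairs: 3

count = 3; pairs: (0,3), (1,5), (2,7)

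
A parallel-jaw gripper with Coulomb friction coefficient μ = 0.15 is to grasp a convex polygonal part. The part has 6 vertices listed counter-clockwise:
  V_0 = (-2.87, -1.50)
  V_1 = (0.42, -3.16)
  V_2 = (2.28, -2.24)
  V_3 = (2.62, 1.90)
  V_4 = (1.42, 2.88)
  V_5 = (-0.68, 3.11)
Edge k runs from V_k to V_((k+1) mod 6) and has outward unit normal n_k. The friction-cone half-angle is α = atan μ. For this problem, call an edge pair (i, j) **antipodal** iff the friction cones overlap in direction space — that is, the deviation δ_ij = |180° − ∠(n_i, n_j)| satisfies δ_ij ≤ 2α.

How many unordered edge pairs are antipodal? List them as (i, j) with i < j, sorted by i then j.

α = atan 0.15 = 8.53°;  2α = 17.06°
n_0 = (-0.4505, -0.8928)
n_1 = (+0.4434, -0.8963)
n_2 = (+0.9966, -0.0819)
n_3 = (+0.6325, +0.7745)
n_4 = (+0.1089, +0.9941)
n_5 = (-0.9033, +0.4291)
  (0,1): δ = 126.91°  ·
  (0,2): δ = 67.92°  ·
  (0,3): δ = 12.46°  ✓
  (0,4): δ = 20.52°  ·
  (0,5): δ = 91.36°  ·
  (1,2): δ = 121.01°  ·
  (1,3): δ = 65.56°  ·
  (1,4): δ = 32.57°  ·
  (1,5): δ = 38.27°  ·
  (2,3): δ = 124.54°  ·
  (2,4): δ = 91.56°  ·
  (2,5): δ = 20.72°  ·
  (3,4): δ = 147.01°  ·
  (3,5): δ = 76.17°  ·
  (4,5): δ = 109.16°  ·
antipodal pairs: 1

count = 1; pairs: (0,3)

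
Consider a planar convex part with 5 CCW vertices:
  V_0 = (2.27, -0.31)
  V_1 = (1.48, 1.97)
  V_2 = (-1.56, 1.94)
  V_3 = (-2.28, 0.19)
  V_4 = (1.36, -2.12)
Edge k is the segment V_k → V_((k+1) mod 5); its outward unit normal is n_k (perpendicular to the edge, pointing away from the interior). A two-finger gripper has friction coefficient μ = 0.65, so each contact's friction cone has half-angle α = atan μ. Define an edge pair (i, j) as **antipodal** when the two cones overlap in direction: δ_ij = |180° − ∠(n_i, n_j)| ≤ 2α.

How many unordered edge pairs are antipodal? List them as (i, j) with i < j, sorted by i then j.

count = 5; pairs: (0,2), (0,3), (1,3), (1,4), (2,4)

α = atan 0.65 = 33.02°;  2α = 66.05°
n_0 = (+0.9449, +0.3274)
n_1 = (-0.0099, +1.0000)
n_2 = (-0.9248, +0.3805)
n_3 = (-0.5358, -0.8443)
n_4 = (+0.8934, -0.4492)
  (0,1): δ = 108.55°  ·
  (0,2): δ = 41.47°  ✓
  (0,3): δ = 38.49°  ✓
  (0,4): δ = 134.20°  ·
  (1,2): δ = 112.93°  ·
  (1,3): δ = 32.97°  ✓
  (1,4): δ = 62.74°  ✓
  (2,3): δ = 100.04°  ·
  (2,4): δ = 4.33°  ✓
  (3,4): δ = 84.29°  ·
antipodal pairs: 5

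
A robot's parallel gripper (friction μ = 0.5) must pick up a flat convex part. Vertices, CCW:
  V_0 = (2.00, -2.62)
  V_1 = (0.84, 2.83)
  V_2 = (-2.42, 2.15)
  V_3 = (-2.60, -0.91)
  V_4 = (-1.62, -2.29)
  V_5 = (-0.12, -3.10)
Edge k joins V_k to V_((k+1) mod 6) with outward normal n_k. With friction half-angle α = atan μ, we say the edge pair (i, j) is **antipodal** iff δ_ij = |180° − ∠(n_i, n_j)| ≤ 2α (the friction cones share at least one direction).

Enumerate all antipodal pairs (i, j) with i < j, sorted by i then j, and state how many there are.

α = atan 0.5 = 26.57°;  2α = 53.13°
n_0 = (+0.9781, +0.2082)
n_1 = (-0.2042, +0.9789)
n_2 = (-0.9983, +0.0587)
n_3 = (-0.8153, -0.5790)
n_4 = (-0.4751, -0.8799)
n_5 = (+0.2208, -0.9753)
  (0,1): δ = 90.23°  ·
  (0,2): δ = 15.38°  ✓
  (0,3): δ = 23.36°  ✓
  (0,4): δ = 49.62°  ✓
  (0,5): δ = 90.74°  ·
  (1,2): δ = 105.15°  ·
  (1,3): δ = 66.40°  ·
  (1,4): δ = 40.15°  ✓
  (1,5): δ = 0.98°  ✓
  (2,3): δ = 141.25°  ·
  (2,4): δ = 115.00°  ·
  (2,5): δ = 73.88°  ·
  (3,4): δ = 153.75°  ·
  (3,5): δ = 112.62°  ·
  (4,5): δ = 138.87°  ·
antipodal pairs: 5

count = 5; pairs: (0,2), (0,3), (0,4), (1,4), (1,5)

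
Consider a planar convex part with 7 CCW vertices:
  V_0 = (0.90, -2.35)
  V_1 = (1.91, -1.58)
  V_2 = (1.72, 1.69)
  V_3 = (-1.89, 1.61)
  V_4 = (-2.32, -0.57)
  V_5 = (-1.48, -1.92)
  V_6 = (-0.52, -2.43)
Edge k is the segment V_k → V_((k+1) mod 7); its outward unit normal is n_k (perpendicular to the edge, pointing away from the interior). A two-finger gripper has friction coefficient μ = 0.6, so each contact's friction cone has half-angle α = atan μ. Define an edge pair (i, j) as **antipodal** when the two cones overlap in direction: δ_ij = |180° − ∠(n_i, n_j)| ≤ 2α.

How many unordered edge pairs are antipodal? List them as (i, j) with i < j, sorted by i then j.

α = atan 0.6 = 30.96°;  2α = 61.93°
n_0 = (+0.6063, -0.7953)
n_1 = (+0.9983, +0.0580)
n_2 = (-0.0222, +0.9998)
n_3 = (-0.9811, +0.1935)
n_4 = (-0.8491, -0.5283)
n_5 = (-0.4692, -0.8831)
n_6 = (+0.0562, -0.9984)
  (0,1): δ = 124.00°  ·
  (0,2): δ = 36.05°  ✓
  (0,3): δ = 41.52°  ✓
  (0,4): δ = 84.57°  ·
  (0,5): δ = 114.70°  ·
  (0,6): δ = 145.90°  ·
  (1,2): δ = 92.06°  ·
  (1,3): δ = 14.48°  ✓
  (1,4): δ = 28.57°  ✓
  (1,5): δ = 58.70°  ✓
  (1,6): δ = 89.90°  ·
  (2,3): δ = 102.43°  ·
  (2,4): δ = 59.38°  ✓
  (2,5): δ = 29.25°  ✓
  (2,6): δ = 1.96°  ✓
  (3,4): δ = 136.95°  ·
  (3,5): δ = 106.82°  ·
  (3,6): δ = 75.62°  ·
  (4,5): δ = 149.87°  ·
  (4,6): δ = 118.67°  ·
  (5,6): δ = 148.80°  ·
antipodal pairs: 8

count = 8; pairs: (0,2), (0,3), (1,3), (1,4), (1,5), (2,4), (2,5), (2,6)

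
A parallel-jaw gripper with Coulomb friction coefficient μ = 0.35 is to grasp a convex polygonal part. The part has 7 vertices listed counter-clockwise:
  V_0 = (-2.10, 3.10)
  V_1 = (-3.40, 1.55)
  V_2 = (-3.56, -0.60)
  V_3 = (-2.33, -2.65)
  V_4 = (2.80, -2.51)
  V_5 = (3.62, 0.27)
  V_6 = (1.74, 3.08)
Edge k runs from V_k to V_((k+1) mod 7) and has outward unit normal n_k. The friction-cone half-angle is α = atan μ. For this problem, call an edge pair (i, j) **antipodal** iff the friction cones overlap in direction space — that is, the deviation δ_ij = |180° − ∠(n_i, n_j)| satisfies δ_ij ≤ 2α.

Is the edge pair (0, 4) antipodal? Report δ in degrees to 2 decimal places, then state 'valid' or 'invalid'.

δ = 23.55°, valid

α = atan 0.35 = 19.29°;  2α = 38.58°
edge 0: e_0 = (-1.30, -1.55);  n_0 = (-0.7662, +0.6426)
edge 4: e_4 = (+0.82, +2.78);  n_4 = (+0.9591, -0.2829)
∠(n_0, n_4) = 156.45°
δ = |180° − 156.45°| = 23.55°
23.55° ≤ 2α = 38.58°  →  valid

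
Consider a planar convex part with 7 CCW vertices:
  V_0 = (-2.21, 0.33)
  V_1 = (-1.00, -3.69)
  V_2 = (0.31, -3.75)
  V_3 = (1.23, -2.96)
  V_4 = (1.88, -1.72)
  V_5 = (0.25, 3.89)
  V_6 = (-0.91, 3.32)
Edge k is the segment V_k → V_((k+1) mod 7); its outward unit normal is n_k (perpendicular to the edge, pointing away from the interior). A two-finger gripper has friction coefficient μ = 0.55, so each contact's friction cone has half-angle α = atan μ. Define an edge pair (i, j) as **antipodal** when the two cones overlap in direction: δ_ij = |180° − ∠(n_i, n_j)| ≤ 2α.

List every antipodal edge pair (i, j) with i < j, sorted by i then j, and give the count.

α = atan 0.55 = 28.81°;  2α = 57.62°
n_0 = (-0.9576, -0.2882)
n_1 = (-0.0458, -0.9990)
n_2 = (+0.6515, -0.7587)
n_3 = (+0.8857, -0.4643)
n_4 = (+0.9603, +0.2790)
n_5 = (-0.4410, +0.8975)
n_6 = (-0.9171, +0.3987)
  (0,1): δ = 109.37°  ·
  (0,2): δ = 66.10°  ·
  (0,3): δ = 44.41°  ✓
  (0,4): δ = 0.55°  ✓
  (0,5): δ = 99.42°  ·
  (0,6): δ = 139.75°  ·
  (1,2): δ = 136.73°  ·
  (1,3): δ = 115.04°  ·
  (1,4): δ = 71.18°  ·
  (1,5): δ = 28.79°  ✓
  (1,6): δ = 69.12°  ·
  (2,3): δ = 158.32°  ·
  (2,4): δ = 114.45°  ·
  (2,5): δ = 14.48°  ✓
  (2,6): δ = 25.85°  ✓
  (3,4): δ = 136.14°  ·
  (3,5): δ = 36.17°  ✓
  (3,6): δ = 4.16°  ✓
  (4,5): δ = 80.03°  ·
  (4,6): δ = 39.70°  ✓
  (5,6): δ = 139.67°  ·
antipodal pairs: 8

count = 8; pairs: (0,3), (0,4), (1,5), (2,5), (2,6), (3,5), (3,6), (4,6)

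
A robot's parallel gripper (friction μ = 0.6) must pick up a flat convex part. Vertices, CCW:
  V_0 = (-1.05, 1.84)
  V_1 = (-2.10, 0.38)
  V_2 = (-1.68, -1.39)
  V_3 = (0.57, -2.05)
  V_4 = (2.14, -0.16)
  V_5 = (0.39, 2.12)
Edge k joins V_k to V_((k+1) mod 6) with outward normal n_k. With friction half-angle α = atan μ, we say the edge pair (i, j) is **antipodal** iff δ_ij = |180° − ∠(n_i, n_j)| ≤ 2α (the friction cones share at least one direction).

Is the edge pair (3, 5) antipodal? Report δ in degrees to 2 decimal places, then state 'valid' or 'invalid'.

α = atan 0.6 = 30.96°;  2α = 61.93°
edge 3: e_3 = (+1.57, +1.89);  n_3 = (+0.7692, -0.6390)
edge 5: e_5 = (-1.44, -0.28);  n_5 = (-0.1909, +0.9816)
∠(n_3, n_5) = 140.72°
δ = |180° − 140.72°| = 39.28°
39.28° ≤ 2α = 61.93°  →  valid

δ = 39.28°, valid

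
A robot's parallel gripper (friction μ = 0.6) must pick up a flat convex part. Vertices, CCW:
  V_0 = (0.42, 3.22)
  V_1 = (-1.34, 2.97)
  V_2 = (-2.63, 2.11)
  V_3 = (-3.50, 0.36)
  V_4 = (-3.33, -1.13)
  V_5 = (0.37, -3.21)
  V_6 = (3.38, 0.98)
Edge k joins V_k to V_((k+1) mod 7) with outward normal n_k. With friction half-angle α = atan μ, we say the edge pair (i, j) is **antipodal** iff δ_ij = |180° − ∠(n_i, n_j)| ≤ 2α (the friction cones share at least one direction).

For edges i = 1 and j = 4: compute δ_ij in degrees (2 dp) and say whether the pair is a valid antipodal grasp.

α = atan 0.6 = 30.96°;  2α = 61.93°
edge 1: e_1 = (-1.29, -0.86);  n_1 = (-0.5547, +0.8321)
edge 4: e_4 = (+3.70, -2.08);  n_4 = (-0.4900, -0.8717)
∠(n_1, n_4) = 116.97°
δ = |180° − 116.97°| = 63.03°
63.03° > 2α = 61.93°  →  invalid

δ = 63.03°, invalid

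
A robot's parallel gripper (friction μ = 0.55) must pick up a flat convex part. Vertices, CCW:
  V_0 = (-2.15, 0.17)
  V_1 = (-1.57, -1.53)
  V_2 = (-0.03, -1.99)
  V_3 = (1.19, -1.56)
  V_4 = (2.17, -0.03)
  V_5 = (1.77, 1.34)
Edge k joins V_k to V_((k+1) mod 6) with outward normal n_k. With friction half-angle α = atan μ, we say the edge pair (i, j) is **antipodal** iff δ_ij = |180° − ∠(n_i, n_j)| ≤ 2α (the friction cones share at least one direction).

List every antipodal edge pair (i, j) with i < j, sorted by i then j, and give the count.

α = atan 0.55 = 28.81°;  2α = 57.62°
n_0 = (-0.9464, -0.3229)
n_1 = (-0.2862, -0.9582)
n_2 = (+0.3324, -0.9431)
n_3 = (+0.8421, -0.5394)
n_4 = (+0.9599, +0.2803)
n_5 = (-0.2860, +0.9582)
  (0,1): δ = 125.47°  ·
  (0,2): δ = 89.42°  ·
  (0,3): δ = 51.48°  ✓
  (0,4): δ = 2.56°  ✓
  (0,5): δ = 87.78°  ·
  (1,2): δ = 143.95°  ·
  (1,3): δ = 106.01°  ·
  (1,4): δ = 57.09°  ✓
  (1,5): δ = 33.25°  ✓
  (2,3): δ = 142.06°  ·
  (2,4): δ = 93.14°  ·
  (2,5): δ = 2.80°  ✓
  (3,4): δ = 131.08°  ·
  (3,5): δ = 40.74°  ✓
  (4,5): δ = 89.66°  ·
antipodal pairs: 6

count = 6; pairs: (0,3), (0,4), (1,4), (1,5), (2,5), (3,5)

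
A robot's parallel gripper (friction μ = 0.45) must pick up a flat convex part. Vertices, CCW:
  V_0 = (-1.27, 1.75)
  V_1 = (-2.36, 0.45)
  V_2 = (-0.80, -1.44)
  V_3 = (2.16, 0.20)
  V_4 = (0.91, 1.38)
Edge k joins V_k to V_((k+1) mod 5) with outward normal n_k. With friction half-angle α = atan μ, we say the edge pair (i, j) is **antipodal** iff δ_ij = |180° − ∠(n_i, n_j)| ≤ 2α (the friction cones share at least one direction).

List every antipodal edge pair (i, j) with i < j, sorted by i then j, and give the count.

α = atan 0.45 = 24.23°;  2α = 48.46°
n_0 = (-0.7663, +0.6425)
n_1 = (-0.7712, -0.6366)
n_2 = (+0.4846, -0.8747)
n_3 = (+0.6865, +0.7272)
n_4 = (+0.1673, +0.9859)
  (0,1): δ = 100.49°  ·
  (0,2): δ = 21.03°  ✓
  (0,3): δ = 86.63°  ·
  (0,4): δ = 120.35°  ·
  (1,2): δ = 100.55°  ·
  (1,3): δ = 7.11°  ✓
  (1,4): δ = 40.83°  ✓
  (2,3): δ = 72.34°  ·
  (2,4): δ = 38.62°  ✓
  (3,4): δ = 146.28°  ·
antipodal pairs: 4

count = 4; pairs: (0,2), (1,3), (1,4), (2,4)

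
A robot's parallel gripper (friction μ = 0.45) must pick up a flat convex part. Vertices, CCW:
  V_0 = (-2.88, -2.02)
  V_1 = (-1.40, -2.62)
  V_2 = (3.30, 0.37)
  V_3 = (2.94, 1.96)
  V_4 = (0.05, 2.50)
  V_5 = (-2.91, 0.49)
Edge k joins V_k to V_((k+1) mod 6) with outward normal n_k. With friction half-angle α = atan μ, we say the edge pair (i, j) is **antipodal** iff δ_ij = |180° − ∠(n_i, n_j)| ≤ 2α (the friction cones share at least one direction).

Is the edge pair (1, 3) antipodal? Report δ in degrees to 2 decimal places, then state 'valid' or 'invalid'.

δ = 43.05°, valid

α = atan 0.45 = 24.23°;  2α = 48.46°
edge 1: e_1 = (+4.70, +2.99);  n_1 = (+0.5368, -0.8437)
edge 3: e_3 = (-2.89, +0.54);  n_3 = (+0.1837, +0.9830)
∠(n_1, n_3) = 136.95°
δ = |180° − 136.95°| = 43.05°
43.05° ≤ 2α = 48.46°  →  valid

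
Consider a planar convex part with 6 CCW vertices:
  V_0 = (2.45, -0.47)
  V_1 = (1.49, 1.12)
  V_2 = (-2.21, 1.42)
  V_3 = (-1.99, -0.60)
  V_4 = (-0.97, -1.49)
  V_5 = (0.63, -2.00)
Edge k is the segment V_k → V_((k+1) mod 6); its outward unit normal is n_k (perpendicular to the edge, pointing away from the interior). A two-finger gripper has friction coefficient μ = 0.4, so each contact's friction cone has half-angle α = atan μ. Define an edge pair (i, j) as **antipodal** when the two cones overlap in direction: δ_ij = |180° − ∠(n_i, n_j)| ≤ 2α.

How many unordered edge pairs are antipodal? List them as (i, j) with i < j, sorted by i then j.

count = 5; pairs: (0,2), (0,3), (0,4), (1,3), (1,4)

α = atan 0.4 = 21.80°;  2α = 43.60°
n_0 = (+0.8561, +0.5169)
n_1 = (+0.0808, +0.9967)
n_2 = (-0.9941, -0.1083)
n_3 = (-0.6575, -0.7535)
n_4 = (-0.3037, -0.9528)
n_5 = (+0.6435, -0.7655)
  (0,1): δ = 125.76°  ·
  (0,2): δ = 24.91°  ✓
  (0,3): δ = 17.77°  ✓
  (0,4): δ = 41.20°  ✓
  (0,5): δ = 98.93°  ·
  (1,2): δ = 79.15°  ·
  (1,3): δ = 36.47°  ✓
  (1,4): δ = 13.04°  ✓
  (1,5): δ = 44.69°  ·
  (2,3): δ = 137.32°  ·
  (2,4): δ = 113.90°  ·
  (2,5): δ = 56.16°  ·
  (3,4): δ = 156.57°  ·
  (3,5): δ = 98.84°  ·
  (4,5): δ = 122.27°  ·
antipodal pairs: 5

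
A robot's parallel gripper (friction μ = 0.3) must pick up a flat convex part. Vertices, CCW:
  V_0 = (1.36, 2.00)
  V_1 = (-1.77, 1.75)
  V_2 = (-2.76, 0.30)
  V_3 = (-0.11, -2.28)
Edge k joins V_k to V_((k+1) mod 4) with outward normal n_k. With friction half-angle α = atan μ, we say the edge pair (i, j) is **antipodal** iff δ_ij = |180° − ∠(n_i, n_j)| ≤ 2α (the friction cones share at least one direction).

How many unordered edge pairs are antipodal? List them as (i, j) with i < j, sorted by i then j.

count = 1; pairs: (1,3)

α = atan 0.3 = 16.70°;  2α = 33.40°
n_0 = (-0.0796, +0.9968)
n_1 = (-0.8259, +0.5639)
n_2 = (-0.6976, -0.7165)
n_3 = (+0.9458, -0.3248)
  (0,1): δ = 128.89°  ·
  (0,2): δ = 48.80°  ·
  (0,3): δ = 66.48°  ·
  (1,2): δ = 99.91°  ·
  (1,3): δ = 15.37°  ✓
  (2,3): δ = 64.72°  ·
antipodal pairs: 1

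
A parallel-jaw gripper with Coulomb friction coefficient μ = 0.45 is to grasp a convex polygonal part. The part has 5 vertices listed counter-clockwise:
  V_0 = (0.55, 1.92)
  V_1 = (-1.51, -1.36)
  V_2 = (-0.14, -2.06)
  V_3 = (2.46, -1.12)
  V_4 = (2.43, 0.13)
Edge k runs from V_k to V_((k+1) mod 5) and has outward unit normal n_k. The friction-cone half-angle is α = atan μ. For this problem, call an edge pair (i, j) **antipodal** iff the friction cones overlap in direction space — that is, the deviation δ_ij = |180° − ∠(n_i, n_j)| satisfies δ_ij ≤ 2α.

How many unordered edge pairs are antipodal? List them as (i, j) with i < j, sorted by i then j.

α = atan 0.45 = 24.23°;  2α = 48.46°
n_0 = (-0.8468, +0.5319)
n_1 = (-0.4550, -0.8905)
n_2 = (+0.3400, -0.9404)
n_3 = (+0.9997, +0.0240)
n_4 = (+0.6896, +0.7242)
  (0,1): δ = 84.93°  ·
  (0,2): δ = 37.99°  ✓
  (0,3): δ = 33.51°  ✓
  (0,4): δ = 78.54°  ·
  (1,2): δ = 133.06°  ·
  (1,3): δ = 61.56°  ·
  (1,4): δ = 16.53°  ✓
  (2,3): δ = 108.50°  ·
  (2,4): δ = 63.47°  ·
  (3,4): δ = 134.97°  ·
antipodal pairs: 3

count = 3; pairs: (0,2), (0,3), (1,4)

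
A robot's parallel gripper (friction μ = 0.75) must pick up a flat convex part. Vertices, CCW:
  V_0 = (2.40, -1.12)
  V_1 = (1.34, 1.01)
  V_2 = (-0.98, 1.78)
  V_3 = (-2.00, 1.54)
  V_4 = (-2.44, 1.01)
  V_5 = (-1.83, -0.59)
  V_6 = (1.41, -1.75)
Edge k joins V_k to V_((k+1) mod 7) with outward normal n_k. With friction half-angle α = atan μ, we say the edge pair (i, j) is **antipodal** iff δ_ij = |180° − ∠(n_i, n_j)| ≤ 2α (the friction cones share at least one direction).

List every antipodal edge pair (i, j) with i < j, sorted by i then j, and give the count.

count = 10; pairs: (0,3), (0,4), (0,5), (1,4), (1,5), (1,6), (2,5), (2,6), (3,5), (3,6)

α = atan 0.75 = 36.87°;  2α = 73.74°
n_0 = (+0.8953, +0.4455)
n_1 = (+0.3150, +0.9491)
n_2 = (-0.2290, +0.9734)
n_3 = (-0.7694, +0.6388)
n_4 = (-0.9344, -0.3562)
n_5 = (-0.3371, -0.9415)
n_6 = (+0.5369, -0.8437)
  (0,1): δ = 134.82°  ·
  (0,2): δ = 103.22°  ·
  (0,3): δ = 66.16°  ✓
  (0,4): δ = 5.59°  ✓
  (0,5): δ = 43.84°  ✓
  (0,6): δ = 96.01°  ·
  (1,2): δ = 148.40°  ·
  (1,3): δ = 111.34°  ·
  (1,4): δ = 50.77°  ✓
  (1,5): δ = 1.34°  ✓
  (1,6): δ = 50.83°  ✓
  (2,3): δ = 142.94°  ·
  (2,4): δ = 82.37°  ·
  (2,5): δ = 32.94°  ✓
  (2,6): δ = 19.23°  ✓
  (3,4): δ = 119.43°  ·
  (3,5): δ = 70.00°  ✓
  (3,6): δ = 17.83°  ✓
  (4,5): δ = 130.57°  ·
  (4,6): δ = 78.40°  ·
  (5,6): δ = 127.83°  ·
antipodal pairs: 10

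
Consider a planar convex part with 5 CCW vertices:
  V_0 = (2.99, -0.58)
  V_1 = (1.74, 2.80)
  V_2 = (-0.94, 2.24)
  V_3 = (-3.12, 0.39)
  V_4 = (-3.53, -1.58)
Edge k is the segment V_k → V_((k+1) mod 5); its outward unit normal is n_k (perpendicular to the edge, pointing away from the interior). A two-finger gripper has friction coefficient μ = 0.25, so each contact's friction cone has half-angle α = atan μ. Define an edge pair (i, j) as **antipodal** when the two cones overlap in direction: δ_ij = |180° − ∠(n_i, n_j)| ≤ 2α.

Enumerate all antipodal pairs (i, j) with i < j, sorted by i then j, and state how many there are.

α = atan 0.25 = 14.04°;  2α = 28.07°
n_0 = (+0.9379, +0.3469)
n_1 = (-0.2045, +0.9789)
n_2 = (-0.6470, +0.7625)
n_3 = (-0.9790, +0.2038)
n_4 = (+0.1516, -0.9884)
  (0,1): δ = 98.49°  ·
  (0,2): δ = 69.98°  ·
  (0,3): δ = 32.05°  ·
  (0,4): δ = 78.42°  ·
  (1,2): δ = 151.48°  ·
  (1,3): δ = 113.56°  ·
  (1,4): δ = 3.08°  ✓
  (2,3): δ = 142.08°  ·
  (2,4): δ = 31.60°  ·
  (3,4): δ = 69.52°  ·
antipodal pairs: 1

count = 1; pairs: (1,4)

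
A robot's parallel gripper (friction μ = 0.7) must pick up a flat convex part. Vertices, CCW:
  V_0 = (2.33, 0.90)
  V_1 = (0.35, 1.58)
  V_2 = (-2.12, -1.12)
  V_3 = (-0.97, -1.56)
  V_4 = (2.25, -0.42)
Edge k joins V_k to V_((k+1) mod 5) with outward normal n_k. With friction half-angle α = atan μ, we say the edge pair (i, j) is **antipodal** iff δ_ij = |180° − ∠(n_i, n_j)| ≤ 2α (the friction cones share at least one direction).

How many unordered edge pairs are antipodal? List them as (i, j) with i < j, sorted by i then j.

α = atan 0.7 = 34.99°;  2α = 69.98°
n_0 = (+0.3248, +0.9458)
n_1 = (-0.7378, +0.6750)
n_2 = (-0.3573, -0.9340)
n_3 = (+0.3337, -0.9427)
n_4 = (+0.9982, -0.0605)
  (0,1): δ = 113.50°  ·
  (0,2): δ = 1.98°  ✓
  (0,3): δ = 38.45°  ✓
  (0,4): δ = 105.49°  ·
  (1,2): δ = 68.48°  ✓
  (1,3): δ = 28.05°  ✓
  (1,4): δ = 38.98°  ✓
  (2,3): δ = 139.57°  ·
  (2,4): δ = 72.53°  ·
  (3,4): δ = 112.96°  ·
antipodal pairs: 5

count = 5; pairs: (0,2), (0,3), (1,2), (1,3), (1,4)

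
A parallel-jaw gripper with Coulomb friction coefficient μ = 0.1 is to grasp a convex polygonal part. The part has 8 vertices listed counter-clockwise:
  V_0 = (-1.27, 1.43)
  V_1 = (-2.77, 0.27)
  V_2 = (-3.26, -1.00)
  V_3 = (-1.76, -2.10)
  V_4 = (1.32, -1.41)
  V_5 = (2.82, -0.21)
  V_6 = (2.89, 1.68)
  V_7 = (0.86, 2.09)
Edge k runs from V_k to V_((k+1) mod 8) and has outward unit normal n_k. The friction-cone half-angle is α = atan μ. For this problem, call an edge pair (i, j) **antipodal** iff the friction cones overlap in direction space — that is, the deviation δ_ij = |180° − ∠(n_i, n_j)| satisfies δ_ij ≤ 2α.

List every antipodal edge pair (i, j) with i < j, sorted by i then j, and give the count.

count = 2; pairs: (0,4), (3,7)

α = atan 0.1 = 5.71°;  2α = 11.42°
n_0 = (-0.6117, +0.7911)
n_1 = (-0.9330, +0.3600)
n_2 = (-0.5914, -0.8064)
n_3 = (+0.2186, -0.9758)
n_4 = (+0.6247, -0.7809)
n_5 = (+0.9993, -0.0370)
n_6 = (+0.1980, +0.9802)
n_7 = (-0.2960, +0.9552)
  (0,1): δ = 148.81°  ·
  (0,2): δ = 73.97°  ·
  (0,3): δ = 25.09°  ·
  (0,4): δ = 0.94°  ✓
  (0,5): δ = 50.16°  ·
  (0,6): δ = 130.87°  ·
  (0,7): δ = 159.50°  ·
  (1,2): δ = 105.16°  ·
  (1,3): δ = 56.27°  ·
  (1,4): δ = 30.24°  ·
  (1,5): δ = 18.98°  ·
  (1,6): δ = 99.68°  ·
  (1,7): δ = 128.31°  ·
  (2,3): δ = 131.12°  ·
  (2,4): δ = 105.09°  ·
  (2,5): δ = 55.87°  ·
  (2,6): δ = 24.84°  ·
  (2,7): δ = 53.47°  ·
  (3,4): δ = 153.97°  ·
  (3,5): δ = 104.75°  ·
  (3,6): δ = 24.05°  ·
  (3,7): δ = 4.59°  ✓
  (4,5): δ = 130.78°  ·
  (4,6): δ = 50.08°  ·
  (4,7): δ = 21.44°  ·
  (5,6): δ = 99.30°  ·
  (5,7): δ = 70.66°  ·
  (6,7): δ = 151.37°  ·
antipodal pairs: 2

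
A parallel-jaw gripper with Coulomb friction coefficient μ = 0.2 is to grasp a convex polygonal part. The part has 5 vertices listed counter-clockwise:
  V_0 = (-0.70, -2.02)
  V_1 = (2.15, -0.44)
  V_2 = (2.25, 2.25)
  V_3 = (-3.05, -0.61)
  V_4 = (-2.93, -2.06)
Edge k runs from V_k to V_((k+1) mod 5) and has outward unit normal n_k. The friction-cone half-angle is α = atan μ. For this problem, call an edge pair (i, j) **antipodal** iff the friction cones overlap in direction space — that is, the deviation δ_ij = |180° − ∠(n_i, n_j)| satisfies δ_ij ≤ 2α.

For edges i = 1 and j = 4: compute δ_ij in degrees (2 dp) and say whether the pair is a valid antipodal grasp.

α = atan 0.2 = 11.31°;  2α = 22.62°
edge 1: e_1 = (+0.10, +2.69);  n_1 = (+0.9993, -0.0371)
edge 4: e_4 = (+2.23, +0.04);  n_4 = (+0.0179, -0.9998)
∠(n_1, n_4) = 86.84°
δ = |180° − 86.84°| = 93.16°
93.16° > 2α = 22.62°  →  invalid

δ = 93.16°, invalid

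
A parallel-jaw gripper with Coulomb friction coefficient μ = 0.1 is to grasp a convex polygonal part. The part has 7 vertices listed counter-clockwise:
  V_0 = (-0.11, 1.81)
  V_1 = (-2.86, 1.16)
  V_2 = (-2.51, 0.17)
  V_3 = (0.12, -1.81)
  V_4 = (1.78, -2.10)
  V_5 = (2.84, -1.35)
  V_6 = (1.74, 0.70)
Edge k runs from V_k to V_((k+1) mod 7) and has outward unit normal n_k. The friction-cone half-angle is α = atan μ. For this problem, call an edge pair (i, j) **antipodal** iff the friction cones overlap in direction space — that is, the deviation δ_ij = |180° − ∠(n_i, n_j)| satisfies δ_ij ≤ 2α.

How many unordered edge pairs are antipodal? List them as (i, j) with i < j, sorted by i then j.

α = atan 0.1 = 5.71°;  2α = 11.42°
n_0 = (-0.2300, +0.9732)
n_1 = (-0.9428, -0.3333)
n_2 = (-0.6015, -0.7989)
n_3 = (-0.1721, -0.9851)
n_4 = (+0.5776, -0.8163)
n_5 = (+0.8812, +0.4728)
n_6 = (+0.5145, +0.8575)
  (0,1): δ = 83.83°  ·
  (0,2): δ = 50.27°  ·
  (0,3): δ = 23.21°  ·
  (0,4): δ = 21.98°  ·
  (0,5): δ = 104.92°  ·
  (0,6): δ = 135.74°  ·
  (1,2): δ = 146.44°  ·
  (1,3): δ = 119.38°  ·
  (1,4): δ = 74.19°  ·
  (1,5): δ = 8.75°  ✓
  (1,6): δ = 39.57°  ·
  (2,3): δ = 152.94°  ·
  (2,4): δ = 107.74°  ·
  (2,5): δ = 24.81°  ·
  (2,6): δ = 6.01°  ✓
  (3,4): δ = 134.81°  ·
  (3,5): δ = 51.87°  ·
  (3,6): δ = 21.05°  ·
  (4,5): δ = 97.06°  ·
  (4,6): δ = 66.24°  ·
  (5,6): δ = 149.18°  ·
antipodal pairs: 2

count = 2; pairs: (1,5), (2,6)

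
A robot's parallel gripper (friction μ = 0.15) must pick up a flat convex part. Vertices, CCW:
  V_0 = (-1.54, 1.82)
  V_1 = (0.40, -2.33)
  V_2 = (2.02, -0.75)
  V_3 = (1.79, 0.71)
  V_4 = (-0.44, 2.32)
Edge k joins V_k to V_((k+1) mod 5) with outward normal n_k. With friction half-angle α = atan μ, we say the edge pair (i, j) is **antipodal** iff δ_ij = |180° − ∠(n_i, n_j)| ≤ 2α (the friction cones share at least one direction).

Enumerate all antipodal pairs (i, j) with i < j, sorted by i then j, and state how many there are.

count = 1; pairs: (0,2)

α = atan 0.15 = 8.53°;  2α = 17.06°
n_0 = (-0.9059, -0.4235)
n_1 = (+0.6982, -0.7159)
n_2 = (+0.9878, +0.1556)
n_3 = (+0.5854, +0.8108)
n_4 = (-0.4138, +0.9104)
  (0,1): δ = 70.77°  ·
  (0,2): δ = 16.10°  ✓
  (0,3): δ = 29.12°  ·
  (0,4): δ = 89.39°  ·
  (1,2): δ = 125.33°  ·
  (1,3): δ = 80.11°  ·
  (1,4): δ = 19.84°  ·
  (2,3): δ = 134.78°  ·
  (2,4): δ = 74.51°  ·
  (3,4): δ = 119.73°  ·
antipodal pairs: 1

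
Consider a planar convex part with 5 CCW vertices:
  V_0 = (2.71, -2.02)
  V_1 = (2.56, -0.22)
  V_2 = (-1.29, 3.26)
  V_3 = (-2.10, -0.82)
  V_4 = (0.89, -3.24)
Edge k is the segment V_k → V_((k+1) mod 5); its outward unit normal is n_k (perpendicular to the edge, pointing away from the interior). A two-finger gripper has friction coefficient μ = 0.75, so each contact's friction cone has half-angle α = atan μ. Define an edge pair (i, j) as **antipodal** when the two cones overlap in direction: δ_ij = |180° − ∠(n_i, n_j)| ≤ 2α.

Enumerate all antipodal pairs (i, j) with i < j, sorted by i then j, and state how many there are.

α = atan 0.75 = 36.87°;  2α = 73.74°
n_0 = (+0.9965, +0.0830)
n_1 = (+0.6706, +0.7419)
n_2 = (-0.9809, +0.1947)
n_3 = (-0.6291, -0.7773)
n_4 = (+0.5568, -0.8306)
  (0,1): δ = 136.87°  ·
  (0,2): δ = 15.99°  ✓
  (0,3): δ = 46.25°  ✓
  (0,4): δ = 119.07°  ·
  (1,2): δ = 59.12°  ✓
  (1,3): δ = 3.12°  ✓
  (1,4): δ = 75.95°  ·
  (2,3): δ = 117.76°  ·
  (2,4): δ = 44.94°  ✓
  (3,4): δ = 107.18°  ·
antipodal pairs: 5

count = 5; pairs: (0,2), (0,3), (1,2), (1,3), (2,4)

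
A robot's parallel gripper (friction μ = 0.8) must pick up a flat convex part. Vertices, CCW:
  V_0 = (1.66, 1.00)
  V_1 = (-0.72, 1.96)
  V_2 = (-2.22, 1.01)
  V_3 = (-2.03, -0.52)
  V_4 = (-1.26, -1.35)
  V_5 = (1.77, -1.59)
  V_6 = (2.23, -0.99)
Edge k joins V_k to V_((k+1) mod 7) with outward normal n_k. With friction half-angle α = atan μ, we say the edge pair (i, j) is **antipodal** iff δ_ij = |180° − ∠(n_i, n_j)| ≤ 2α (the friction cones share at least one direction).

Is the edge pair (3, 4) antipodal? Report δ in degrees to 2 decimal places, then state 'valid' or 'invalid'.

δ = 137.38°, invalid

α = atan 0.8 = 38.66°;  2α = 77.32°
edge 3: e_3 = (+0.77, -0.83);  n_3 = (-0.7331, -0.6801)
edge 4: e_4 = (+3.03, -0.24);  n_4 = (-0.0790, -0.9969)
∠(n_3, n_4) = 42.62°
δ = |180° − 42.62°| = 137.38°
137.38° > 2α = 77.32°  →  invalid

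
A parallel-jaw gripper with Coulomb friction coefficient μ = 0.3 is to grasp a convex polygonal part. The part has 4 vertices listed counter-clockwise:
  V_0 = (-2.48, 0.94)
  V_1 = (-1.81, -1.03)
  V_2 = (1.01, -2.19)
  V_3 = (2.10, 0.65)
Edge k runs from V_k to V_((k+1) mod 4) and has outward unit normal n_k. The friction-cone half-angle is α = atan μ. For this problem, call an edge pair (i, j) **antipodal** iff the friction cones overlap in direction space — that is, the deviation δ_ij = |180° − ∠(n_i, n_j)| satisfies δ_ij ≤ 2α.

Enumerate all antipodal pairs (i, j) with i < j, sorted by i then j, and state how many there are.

count = 1; pairs: (1,3)

α = atan 0.3 = 16.70°;  2α = 33.40°
n_0 = (-0.9467, -0.3220)
n_1 = (-0.3804, -0.9248)
n_2 = (+0.9336, -0.3583)
n_3 = (+0.0632, +0.9980)
  (0,1): δ = 131.14°  ·
  (0,2): δ = 39.78°  ·
  (0,3): δ = 67.59°  ·
  (1,2): δ = 88.64°  ·
  (1,3): δ = 18.74°  ✓
  (2,3): δ = 72.63°  ·
antipodal pairs: 1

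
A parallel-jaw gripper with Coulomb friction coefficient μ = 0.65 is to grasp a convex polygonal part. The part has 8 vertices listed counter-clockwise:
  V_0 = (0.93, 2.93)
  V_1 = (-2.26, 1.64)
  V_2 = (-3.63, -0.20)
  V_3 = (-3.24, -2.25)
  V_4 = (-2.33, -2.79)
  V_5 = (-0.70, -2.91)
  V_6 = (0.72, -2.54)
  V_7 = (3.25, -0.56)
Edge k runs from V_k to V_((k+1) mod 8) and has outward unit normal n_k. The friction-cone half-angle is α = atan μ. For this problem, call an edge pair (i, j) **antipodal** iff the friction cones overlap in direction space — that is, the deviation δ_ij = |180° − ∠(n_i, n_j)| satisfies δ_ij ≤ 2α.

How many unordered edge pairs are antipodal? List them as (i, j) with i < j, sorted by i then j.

α = atan 0.65 = 33.02°;  2α = 66.05°
n_0 = (-0.3749, +0.9271)
n_1 = (-0.8021, +0.5972)
n_2 = (-0.9824, -0.1869)
n_3 = (-0.5103, -0.8600)
n_4 = (-0.0734, -0.9973)
n_5 = (+0.2521, -0.9677)
n_6 = (+0.6163, -0.7875)
n_7 = (+0.8328, +0.5536)
  (0,1): δ = 148.69°  ·
  (0,2): δ = 101.25°  ·
  (0,3): δ = 52.70°  ✓
  (0,4): δ = 26.23°  ✓
  (0,5): δ = 7.41°  ✓
  (0,6): δ = 16.03°  ✓
  (0,7): δ = 101.60°  ·
  (1,2): δ = 132.56°  ·
  (1,3): δ = 84.02°  ·
  (1,4): δ = 57.54°  ✓
  (1,5): δ = 38.73°  ✓
  (1,6): δ = 15.28°  ✓
  (1,7): δ = 70.28°  ·
  (2,3): δ = 131.46°  ·
  (2,4): δ = 104.98°  ·
  (2,5): δ = 86.17°  ·
  (2,6): δ = 62.72°  ✓
  (2,7): δ = 22.84°  ✓
  (3,4): δ = 153.53°  ·
  (3,5): δ = 134.71°  ·
  (3,6): δ = 111.27°  ·
  (3,7): δ = 25.70°  ✓
  (4,5): δ = 161.19°  ·
  (4,6): δ = 137.74°  ·
  (4,7): δ = 52.18°  ✓
  (5,6): δ = 156.56°  ·
  (5,7): δ = 70.99°  ·
  (6,7): δ = 94.43°  ·
antipodal pairs: 11

count = 11; pairs: (0,3), (0,4), (0,5), (0,6), (1,4), (1,5), (1,6), (2,6), (2,7), (3,7), (4,7)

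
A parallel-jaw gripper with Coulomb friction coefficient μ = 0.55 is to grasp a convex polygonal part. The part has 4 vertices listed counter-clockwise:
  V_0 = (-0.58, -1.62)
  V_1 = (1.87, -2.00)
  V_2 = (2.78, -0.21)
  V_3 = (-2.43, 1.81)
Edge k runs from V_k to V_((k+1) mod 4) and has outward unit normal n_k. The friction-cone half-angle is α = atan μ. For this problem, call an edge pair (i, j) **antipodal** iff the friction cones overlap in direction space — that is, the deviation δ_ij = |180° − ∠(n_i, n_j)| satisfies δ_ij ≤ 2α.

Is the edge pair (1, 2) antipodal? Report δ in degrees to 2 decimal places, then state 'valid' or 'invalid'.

α = atan 0.55 = 28.81°;  2α = 57.62°
edge 1: e_1 = (+0.91, +1.79);  n_1 = (+0.8914, -0.4532)
edge 2: e_2 = (-5.21, +2.02);  n_2 = (+0.3615, +0.9324)
∠(n_1, n_2) = 95.76°
δ = |180° − 95.76°| = 84.24°
84.24° > 2α = 57.62°  →  invalid

δ = 84.24°, invalid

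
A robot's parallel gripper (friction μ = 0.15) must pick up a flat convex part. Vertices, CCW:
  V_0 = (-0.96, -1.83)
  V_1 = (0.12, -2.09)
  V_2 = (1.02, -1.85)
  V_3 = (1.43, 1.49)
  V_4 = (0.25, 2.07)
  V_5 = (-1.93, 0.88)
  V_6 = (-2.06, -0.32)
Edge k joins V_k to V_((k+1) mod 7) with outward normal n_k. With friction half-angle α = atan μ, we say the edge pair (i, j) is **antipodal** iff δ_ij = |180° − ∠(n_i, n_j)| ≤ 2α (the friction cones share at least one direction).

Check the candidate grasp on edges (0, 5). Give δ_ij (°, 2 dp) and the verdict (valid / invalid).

δ = 97.35°, invalid

α = atan 0.15 = 8.53°;  2α = 17.06°
edge 0: e_0 = (+1.08, -0.26);  n_0 = (-0.2341, -0.9722)
edge 5: e_5 = (-0.13, -1.20);  n_5 = (-0.9942, +0.1077)
∠(n_0, n_5) = 82.65°
δ = |180° − 82.65°| = 97.35°
97.35° > 2α = 17.06°  →  invalid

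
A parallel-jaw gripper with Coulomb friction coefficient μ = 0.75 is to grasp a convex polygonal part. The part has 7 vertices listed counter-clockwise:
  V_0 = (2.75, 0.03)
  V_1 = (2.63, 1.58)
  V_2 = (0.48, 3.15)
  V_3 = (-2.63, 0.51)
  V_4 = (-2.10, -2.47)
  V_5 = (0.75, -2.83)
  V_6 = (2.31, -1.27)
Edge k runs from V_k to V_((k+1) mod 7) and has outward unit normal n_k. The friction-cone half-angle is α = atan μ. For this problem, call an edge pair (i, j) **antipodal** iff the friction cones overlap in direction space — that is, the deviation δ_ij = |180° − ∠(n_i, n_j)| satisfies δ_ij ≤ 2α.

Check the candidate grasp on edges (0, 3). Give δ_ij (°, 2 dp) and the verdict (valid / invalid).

α = atan 0.75 = 36.87°;  2α = 73.74°
edge 0: e_0 = (-0.12, +1.55);  n_0 = (+0.9970, +0.0772)
edge 3: e_3 = (+0.53, -2.98);  n_3 = (-0.9845, -0.1751)
∠(n_0, n_3) = 174.34°
δ = |180° − 174.34°| = 5.66°
5.66° ≤ 2α = 73.74°  →  valid

δ = 5.66°, valid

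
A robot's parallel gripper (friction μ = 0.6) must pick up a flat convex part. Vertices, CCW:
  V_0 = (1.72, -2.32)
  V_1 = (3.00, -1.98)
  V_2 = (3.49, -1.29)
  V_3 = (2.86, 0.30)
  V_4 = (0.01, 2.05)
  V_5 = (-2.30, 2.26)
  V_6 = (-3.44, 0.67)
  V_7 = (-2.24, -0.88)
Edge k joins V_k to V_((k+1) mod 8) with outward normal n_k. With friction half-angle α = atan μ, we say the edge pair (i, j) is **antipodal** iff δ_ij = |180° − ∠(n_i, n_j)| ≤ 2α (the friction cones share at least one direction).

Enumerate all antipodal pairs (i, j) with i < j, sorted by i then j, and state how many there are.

α = atan 0.6 = 30.96°;  2α = 61.93°
n_0 = (+0.2567, -0.9665)
n_1 = (+0.8153, -0.5790)
n_2 = (+0.9297, +0.3684)
n_3 = (+0.5233, +0.8522)
n_4 = (+0.0905, +0.9959)
n_5 = (-0.8127, +0.5827)
n_6 = (-0.7907, -0.6122)
n_7 = (-0.3417, -0.9398)
  (0,1): δ = 140.26°  ·
  (0,2): δ = 83.26°  ·
  (0,3): δ = 46.43°  ✓
  (0,4): δ = 20.07°  ✓
  (0,5): δ = 39.48°  ✓
  (0,6): δ = 112.87°  ·
  (0,7): δ = 145.14°  ·
  (1,2): δ = 123.00°  ·
  (1,3): δ = 86.17°  ·
  (1,4): δ = 59.81°  ✓
  (1,5): δ = 0.26°  ✓
  (1,6): δ = 73.13°  ·
  (1,7): δ = 105.40°  ·
  (2,3): δ = 143.17°  ·
  (2,4): δ = 116.81°  ·
  (2,5): δ = 57.25°  ✓
  (2,6): δ = 16.13°  ✓
  (2,7): δ = 48.40°  ✓
  (3,4): δ = 153.64°  ·
  (3,5): δ = 94.09°  ·
  (3,6): δ = 20.70°  ✓
  (3,7): δ = 11.57°  ✓
  (4,5): δ = 120.45°  ·
  (4,6): δ = 47.06°  ✓
  (4,7): δ = 14.79°  ✓
  (5,6): δ = 106.61°  ·
  (5,7): δ = 74.34°  ·
  (6,7): δ = 147.73°  ·
antipodal pairs: 12

count = 12; pairs: (0,3), (0,4), (0,5), (1,4), (1,5), (2,5), (2,6), (2,7), (3,6), (3,7), (4,6), (4,7)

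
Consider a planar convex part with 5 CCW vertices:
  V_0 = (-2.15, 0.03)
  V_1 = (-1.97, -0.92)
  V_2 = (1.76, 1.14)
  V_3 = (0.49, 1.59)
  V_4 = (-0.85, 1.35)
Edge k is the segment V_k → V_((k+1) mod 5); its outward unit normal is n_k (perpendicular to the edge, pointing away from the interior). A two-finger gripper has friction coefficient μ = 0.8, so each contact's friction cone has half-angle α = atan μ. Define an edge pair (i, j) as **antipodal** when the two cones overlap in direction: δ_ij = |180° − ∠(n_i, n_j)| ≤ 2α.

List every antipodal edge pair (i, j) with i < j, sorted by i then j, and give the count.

α = atan 0.8 = 38.66°;  2α = 77.32°
n_0 = (-0.9825, -0.1862)
n_1 = (+0.4834, -0.8754)
n_2 = (+0.3340, +0.9426)
n_3 = (-0.1763, +0.9843)
n_4 = (-0.7125, +0.7017)
  (0,1): δ = 71.82°  ✓
  (0,2): δ = 59.76°  ✓
  (0,3): δ = 89.43°  ·
  (0,4): δ = 124.71°  ·
  (1,2): δ = 48.42°  ✓
  (1,3): δ = 18.76°  ✓
  (1,4): δ = 16.53°  ✓
  (2,3): δ = 150.33°  ·
  (2,4): δ = 115.05°  ·
  (3,4): δ = 144.72°  ·
antipodal pairs: 5

count = 5; pairs: (0,1), (0,2), (1,2), (1,3), (1,4)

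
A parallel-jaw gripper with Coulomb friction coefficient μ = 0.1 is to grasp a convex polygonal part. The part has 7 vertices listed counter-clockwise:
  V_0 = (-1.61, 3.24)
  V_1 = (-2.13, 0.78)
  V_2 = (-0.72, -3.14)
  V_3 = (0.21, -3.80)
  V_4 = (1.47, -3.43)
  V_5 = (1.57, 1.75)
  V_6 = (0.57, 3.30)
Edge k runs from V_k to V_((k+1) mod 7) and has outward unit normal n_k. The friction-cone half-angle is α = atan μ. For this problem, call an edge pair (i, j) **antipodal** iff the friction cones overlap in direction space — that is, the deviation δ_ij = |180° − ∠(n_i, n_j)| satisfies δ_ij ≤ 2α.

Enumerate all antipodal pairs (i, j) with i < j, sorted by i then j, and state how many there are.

count = 1; pairs: (0,4)

α = atan 0.1 = 5.71°;  2α = 11.42°
n_0 = (-0.9784, +0.2068)
n_1 = (-0.9410, -0.3385)
n_2 = (-0.5787, -0.8155)
n_3 = (+0.2818, -0.9595)
n_4 = (+0.9998, -0.0193)
n_5 = (+0.8403, +0.5421)
n_6 = (-0.0275, +0.9996)
  (0,1): δ = 148.28°  ·
  (0,2): δ = 113.43°  ·
  (0,3): δ = 61.70°  ·
  (0,4): δ = 10.83°  ✓
  (0,5): δ = 44.76°  ·
  (0,6): δ = 103.51°  ·
  (1,2): δ = 145.15°  ·
  (1,3): δ = 93.42°  ·
  (1,4): δ = 20.89°  ·
  (1,5): δ = 13.05°  ·
  (1,6): δ = 71.79°  ·
  (2,3): δ = 128.27°  ·
  (2,4): δ = 55.74°  ·
  (2,5): δ = 21.81°  ·
  (2,6): δ = 36.94°  ·
  (3,4): δ = 107.47°  ·
  (3,5): δ = 73.54°  ·
  (3,6): δ = 14.79°  ·
  (4,5): δ = 146.07°  ·
  (4,6): δ = 87.32°  ·
  (5,6): δ = 121.25°  ·
antipodal pairs: 1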